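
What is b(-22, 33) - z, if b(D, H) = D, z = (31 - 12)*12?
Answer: -250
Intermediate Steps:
z = 228 (z = 19*12 = 228)
b(-22, 33) - z = -22 - 1*228 = -22 - 228 = -250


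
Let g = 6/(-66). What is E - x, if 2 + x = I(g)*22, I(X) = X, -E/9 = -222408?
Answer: 2001676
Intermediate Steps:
g = -1/11 (g = 6*(-1/66) = -1/11 ≈ -0.090909)
E = 2001672 (E = -9*(-222408) = 2001672)
x = -4 (x = -2 - 1/11*22 = -2 - 2 = -4)
E - x = 2001672 - 1*(-4) = 2001672 + 4 = 2001676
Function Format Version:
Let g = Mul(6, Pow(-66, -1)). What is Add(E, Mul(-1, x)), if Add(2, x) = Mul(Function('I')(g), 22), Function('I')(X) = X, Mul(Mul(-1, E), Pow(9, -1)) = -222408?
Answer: 2001676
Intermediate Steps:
g = Rational(-1, 11) (g = Mul(6, Rational(-1, 66)) = Rational(-1, 11) ≈ -0.090909)
E = 2001672 (E = Mul(-9, -222408) = 2001672)
x = -4 (x = Add(-2, Mul(Rational(-1, 11), 22)) = Add(-2, -2) = -4)
Add(E, Mul(-1, x)) = Add(2001672, Mul(-1, -4)) = Add(2001672, 4) = 2001676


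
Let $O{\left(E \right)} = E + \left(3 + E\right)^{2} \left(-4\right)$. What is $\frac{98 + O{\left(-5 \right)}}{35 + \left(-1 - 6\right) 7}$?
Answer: $- \frac{11}{2} \approx -5.5$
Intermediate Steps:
$O{\left(E \right)} = E - 4 \left(3 + E\right)^{2}$
$\frac{98 + O{\left(-5 \right)}}{35 + \left(-1 - 6\right) 7} = \frac{98 - \left(5 + 4 \left(3 - 5\right)^{2}\right)}{35 + \left(-1 - 6\right) 7} = \frac{98 - \left(5 + 4 \left(-2\right)^{2}\right)}{35 - 49} = \frac{98 - 21}{35 - 49} = \frac{98 - 21}{-14} = - \frac{98 - 21}{14} = \left(- \frac{1}{14}\right) 77 = - \frac{11}{2}$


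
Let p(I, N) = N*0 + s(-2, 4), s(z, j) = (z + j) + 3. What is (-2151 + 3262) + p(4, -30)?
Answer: 1116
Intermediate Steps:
s(z, j) = 3 + j + z (s(z, j) = (j + z) + 3 = 3 + j + z)
p(I, N) = 5 (p(I, N) = N*0 + (3 + 4 - 2) = 0 + 5 = 5)
(-2151 + 3262) + p(4, -30) = (-2151 + 3262) + 5 = 1111 + 5 = 1116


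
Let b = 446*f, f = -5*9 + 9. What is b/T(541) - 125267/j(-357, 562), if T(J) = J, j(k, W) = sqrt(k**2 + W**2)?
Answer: -16056/541 - 125267*sqrt(443293)/443293 ≈ -217.82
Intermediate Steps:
j(k, W) = sqrt(W**2 + k**2)
f = -36 (f = -45 + 9 = -36)
b = -16056 (b = 446*(-36) = -16056)
b/T(541) - 125267/j(-357, 562) = -16056/541 - 125267/sqrt(562**2 + (-357)**2) = -16056*1/541 - 125267/sqrt(315844 + 127449) = -16056/541 - 125267*sqrt(443293)/443293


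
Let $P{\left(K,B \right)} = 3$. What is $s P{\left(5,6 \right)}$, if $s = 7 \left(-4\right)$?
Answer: $-84$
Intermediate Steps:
$s = -28$
$s P{\left(5,6 \right)} = \left(-28\right) 3 = -84$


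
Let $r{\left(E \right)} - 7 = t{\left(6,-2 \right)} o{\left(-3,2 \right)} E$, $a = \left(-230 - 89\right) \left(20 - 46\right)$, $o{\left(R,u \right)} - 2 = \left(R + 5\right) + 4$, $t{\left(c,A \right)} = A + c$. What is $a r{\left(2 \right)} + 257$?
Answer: $589131$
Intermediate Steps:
$o{\left(R,u \right)} = 11 + R$ ($o{\left(R,u \right)} = 2 + \left(\left(R + 5\right) + 4\right) = 2 + \left(\left(5 + R\right) + 4\right) = 2 + \left(9 + R\right) = 11 + R$)
$a = 8294$ ($a = \left(-319\right) \left(-26\right) = 8294$)
$r{\left(E \right)} = 7 + 32 E$ ($r{\left(E \right)} = 7 + \left(-2 + 6\right) \left(11 - 3\right) E = 7 + 4 \cdot 8 E = 7 + 32 E$)
$a r{\left(2 \right)} + 257 = 8294 \left(7 + 32 \cdot 2\right) + 257 = 8294 \left(7 + 64\right) + 257 = 8294 \cdot 71 + 257 = 588874 + 257 = 589131$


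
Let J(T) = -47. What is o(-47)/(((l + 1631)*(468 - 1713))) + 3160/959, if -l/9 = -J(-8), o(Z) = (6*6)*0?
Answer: 3160/959 ≈ 3.2951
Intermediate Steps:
o(Z) = 0 (o(Z) = 36*0 = 0)
l = -423 (l = -(-9)*(-47) = -9*47 = -423)
o(-47)/(((l + 1631)*(468 - 1713))) + 3160/959 = 0/(((-423 + 1631)*(468 - 1713))) + 3160/959 = 0/((1208*(-1245))) + 3160*(1/959) = 0/(-1503960) + 3160/959 = 0*(-1/1503960) + 3160/959 = 0 + 3160/959 = 3160/959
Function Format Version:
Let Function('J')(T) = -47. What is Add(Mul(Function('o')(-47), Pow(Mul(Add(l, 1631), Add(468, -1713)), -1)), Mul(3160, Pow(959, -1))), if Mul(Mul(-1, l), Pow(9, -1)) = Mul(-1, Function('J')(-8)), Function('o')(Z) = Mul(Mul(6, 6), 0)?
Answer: Rational(3160, 959) ≈ 3.2951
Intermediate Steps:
Function('o')(Z) = 0 (Function('o')(Z) = Mul(36, 0) = 0)
l = -423 (l = Mul(-9, Mul(-1, -47)) = Mul(-9, 47) = -423)
Add(Mul(Function('o')(-47), Pow(Mul(Add(l, 1631), Add(468, -1713)), -1)), Mul(3160, Pow(959, -1))) = Add(Mul(0, Pow(Mul(Add(-423, 1631), Add(468, -1713)), -1)), Mul(3160, Pow(959, -1))) = Add(Mul(0, Pow(Mul(1208, -1245), -1)), Mul(3160, Rational(1, 959))) = Add(Mul(0, Pow(-1503960, -1)), Rational(3160, 959)) = Add(Mul(0, Rational(-1, 1503960)), Rational(3160, 959)) = Add(0, Rational(3160, 959)) = Rational(3160, 959)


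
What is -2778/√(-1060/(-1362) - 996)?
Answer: 1389*I*√461545026/338873 ≈ 88.059*I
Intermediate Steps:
-2778/√(-1060/(-1362) - 996) = -2778/√(-1060*(-1/1362) - 996) = -2778/√(530/681 - 996) = -2778*(-I*√461545026/677746) = -(-1389)*I*√461545026/338873 = 1389*I*√461545026/338873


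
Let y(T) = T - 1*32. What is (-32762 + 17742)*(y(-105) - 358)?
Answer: 7434900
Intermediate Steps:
y(T) = -32 + T (y(T) = T - 32 = -32 + T)
(-32762 + 17742)*(y(-105) - 358) = (-32762 + 17742)*((-32 - 105) - 358) = -15020*(-137 - 358) = -15020*(-495) = 7434900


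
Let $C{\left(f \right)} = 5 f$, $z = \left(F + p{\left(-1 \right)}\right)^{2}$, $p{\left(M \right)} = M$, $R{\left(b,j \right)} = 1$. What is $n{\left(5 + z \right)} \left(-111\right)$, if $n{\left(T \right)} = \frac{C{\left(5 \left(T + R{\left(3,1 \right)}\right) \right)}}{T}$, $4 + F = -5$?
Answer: $- \frac{19610}{7} \approx -2801.4$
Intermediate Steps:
$F = -9$ ($F = -4 - 5 = -9$)
$z = 100$ ($z = \left(-9 - 1\right)^{2} = \left(-10\right)^{2} = 100$)
$n{\left(T \right)} = \frac{25 + 25 T}{T}$ ($n{\left(T \right)} = \frac{5 \cdot 5 \left(T + 1\right)}{T} = \frac{5 \cdot 5 \left(1 + T\right)}{T} = \frac{5 \left(5 + 5 T\right)}{T} = \frac{25 + 25 T}{T}$)
$n{\left(5 + z \right)} \left(-111\right) = \left(25 + \frac{25}{5 + 100}\right) \left(-111\right) = \left(25 + \frac{25}{105}\right) \left(-111\right) = \left(25 + 25 \cdot \frac{1}{105}\right) \left(-111\right) = \left(25 + \frac{5}{21}\right) \left(-111\right) = \frac{530}{21} \left(-111\right) = - \frac{19610}{7}$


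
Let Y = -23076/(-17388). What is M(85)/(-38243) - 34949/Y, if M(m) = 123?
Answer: -645555954024/24513763 ≈ -26334.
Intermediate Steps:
Y = 641/483 (Y = -23076*(-1/17388) = 641/483 ≈ 1.3271)
M(85)/(-38243) - 34949/Y = 123/(-38243) - 34949/641/483 = 123*(-1/38243) - 34949*483/641 = -123/38243 - 16880367/641 = -645555954024/24513763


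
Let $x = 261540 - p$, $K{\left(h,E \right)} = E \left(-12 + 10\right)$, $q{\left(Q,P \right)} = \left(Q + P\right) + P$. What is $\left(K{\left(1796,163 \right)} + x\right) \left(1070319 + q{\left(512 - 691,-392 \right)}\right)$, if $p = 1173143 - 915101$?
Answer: $3391997232$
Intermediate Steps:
$q{\left(Q,P \right)} = Q + 2 P$ ($q{\left(Q,P \right)} = \left(P + Q\right) + P = Q + 2 P$)
$p = 258042$ ($p = 1173143 - 915101 = 258042$)
$K{\left(h,E \right)} = - 2 E$ ($K{\left(h,E \right)} = E \left(-2\right) = - 2 E$)
$x = 3498$ ($x = 261540 - 258042 = 3498$)
$\left(K{\left(1796,163 \right)} + x\right) \left(1070319 + q{\left(512 - 691,-392 \right)}\right) = \left(\left(-2\right) 163 + 3498\right) \left(1070319 + \left(\left(512 - 691\right) + 2 \left(-392\right)\right)\right) = \left(-326 + 3498\right) \left(1070319 - 963\right) = 3172 \left(1070319 - 963\right) = 3172 \cdot 1069356 = 3391997232$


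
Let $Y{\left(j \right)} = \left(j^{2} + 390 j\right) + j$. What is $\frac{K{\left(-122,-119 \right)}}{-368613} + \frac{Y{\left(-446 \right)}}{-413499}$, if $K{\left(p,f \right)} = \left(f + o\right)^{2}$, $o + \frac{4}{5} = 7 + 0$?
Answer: $- \frac{39731588906}{423391963575} \approx -0.093841$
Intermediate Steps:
$o = \frac{31}{5}$ ($o = - \frac{4}{5} + \left(7 + 0\right) = - \frac{4}{5} + 7 = \frac{31}{5} \approx 6.2$)
$Y{\left(j \right)} = j^{2} + 391 j$
$K{\left(p,f \right)} = \left(\frac{31}{5} + f\right)^{2}$ ($K{\left(p,f \right)} = \left(f + \frac{31}{5}\right)^{2} = \left(\frac{31}{5} + f\right)^{2}$)
$\frac{K{\left(-122,-119 \right)}}{-368613} + \frac{Y{\left(-446 \right)}}{-413499} = \frac{\frac{1}{25} \left(31 + 5 \left(-119\right)\right)^{2}}{-368613} + \frac{\left(-446\right) \left(391 - 446\right)}{-413499} = \frac{\left(31 - 595\right)^{2}}{25} \left(- \frac{1}{368613}\right) + \left(-446\right) \left(-55\right) \left(- \frac{1}{413499}\right) = \frac{\left(-564\right)^{2}}{25} \left(- \frac{1}{368613}\right) + 24530 \left(- \frac{1}{413499}\right) = \frac{1}{25} \cdot 318096 \left(- \frac{1}{368613}\right) - \frac{24530}{413499} = \frac{318096}{25} \left(- \frac{1}{368613}\right) - \frac{24530}{413499} = - \frac{35344}{1023925} - \frac{24530}{413499} = - \frac{39731588906}{423391963575}$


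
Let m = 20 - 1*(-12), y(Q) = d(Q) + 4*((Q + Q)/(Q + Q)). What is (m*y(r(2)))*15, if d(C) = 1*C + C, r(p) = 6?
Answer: 7680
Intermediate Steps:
d(C) = 2*C (d(C) = C + C = 2*C)
y(Q) = 4 + 2*Q (y(Q) = 2*Q + 4*((Q + Q)/(Q + Q)) = 2*Q + 4*((2*Q)/((2*Q))) = 2*Q + 4*((2*Q)*(1/(2*Q))) = 2*Q + 4*1 = 2*Q + 4 = 4 + 2*Q)
m = 32 (m = 20 + 12 = 32)
(m*y(r(2)))*15 = (32*(4 + 2*6))*15 = (32*(4 + 12))*15 = (32*16)*15 = 512*15 = 7680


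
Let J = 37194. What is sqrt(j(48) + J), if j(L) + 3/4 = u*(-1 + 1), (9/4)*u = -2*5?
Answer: sqrt(148773)/2 ≈ 192.86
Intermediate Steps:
u = -40/9 (u = 4*(-2*5)/9 = (4/9)*(-10) = -40/9 ≈ -4.4444)
j(L) = -3/4 (j(L) = -3/4 - 40*(-1 + 1)/9 = -3/4 - 40/9*0 = -3/4 + 0 = -3/4)
sqrt(j(48) + J) = sqrt(-3/4 + 37194) = sqrt(148773/4) = sqrt(148773)/2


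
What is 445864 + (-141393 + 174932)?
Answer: 479403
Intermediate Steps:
445864 + (-141393 + 174932) = 445864 + 33539 = 479403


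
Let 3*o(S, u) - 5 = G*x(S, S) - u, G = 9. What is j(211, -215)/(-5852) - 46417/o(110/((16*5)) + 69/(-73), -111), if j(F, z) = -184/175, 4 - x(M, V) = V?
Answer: -20820610589186/22148466725 ≈ -940.05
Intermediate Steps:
x(M, V) = 4 - V
j(F, z) = -184/175 (j(F, z) = -184*1/175 = -184/175)
o(S, u) = 41/3 - 3*S - u/3 (o(S, u) = 5/3 + (9*(4 - S) - u)/3 = 5/3 + ((36 - 9*S) - u)/3 = 5/3 + (36 - u - 9*S)/3 = 5/3 + (12 - 3*S - u/3) = 41/3 - 3*S - u/3)
j(211, -215)/(-5852) - 46417/o(110/((16*5)) + 69/(-73), -111) = -184/175/(-5852) - 46417/(41/3 - 3*(110/((16*5)) + 69/(-73)) - ⅓*(-111)) = -184/175*(-1/5852) - 46417/(41/3 - 3*(110/80 + 69*(-1/73)) + 37) = 46/256025 - 46417/(41/3 - 3*(110*(1/80) - 69/73) + 37) = 46/256025 - 46417/(41/3 - 3*(11/8 - 69/73) + 37) = 46/256025 - 46417/(41/3 - 3*251/584 + 37) = 46/256025 - 46417/(41/3 - 753/584 + 37) = 46/256025 - 46417/86509/1752 = 46/256025 - 46417*1752/86509 = 46/256025 - 81322584/86509 = -20820610589186/22148466725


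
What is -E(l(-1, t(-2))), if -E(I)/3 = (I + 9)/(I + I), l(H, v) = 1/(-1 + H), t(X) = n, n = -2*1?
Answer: -51/2 ≈ -25.500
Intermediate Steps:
n = -2
t(X) = -2
E(I) = -3*(9 + I)/(2*I) (E(I) = -3*(I + 9)/(I + I) = -3*(9 + I)/(2*I))
-E(l(-1, t(-2))) = -3*(-9 - 1/(-1 - 1))/(2*(1/(-1 - 1))) = -3*(-9 - 1/(-2))/(2*(1/(-2))) = -3*(-9 - 1*(-1/2))/(2*(-1/2)) = -3*(-2)*(-9 + 1/2)/2 = -3*(-2)*(-17)/(2*2) = -1*51/2 = -51/2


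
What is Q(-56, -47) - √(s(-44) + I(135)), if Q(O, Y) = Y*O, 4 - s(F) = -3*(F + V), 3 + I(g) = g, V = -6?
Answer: 2632 - I*√14 ≈ 2632.0 - 3.7417*I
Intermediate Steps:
I(g) = -3 + g
s(F) = -14 + 3*F (s(F) = 4 - (-3)*(F - 6) = 4 - (-3)*(-6 + F) = 4 - (18 - 3*F) = 4 + (-18 + 3*F) = -14 + 3*F)
Q(O, Y) = O*Y
Q(-56, -47) - √(s(-44) + I(135)) = -56*(-47) - √((-14 + 3*(-44)) + (-3 + 135)) = 2632 - √((-14 - 132) + 132) = 2632 - √(-146 + 132) = 2632 - √(-14) = 2632 - I*√14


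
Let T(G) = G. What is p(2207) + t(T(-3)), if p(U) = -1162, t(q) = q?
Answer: -1165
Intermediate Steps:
p(2207) + t(T(-3)) = -1162 - 3 = -1165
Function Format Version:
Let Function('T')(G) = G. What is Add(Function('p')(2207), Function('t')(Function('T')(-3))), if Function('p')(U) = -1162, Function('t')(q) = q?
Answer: -1165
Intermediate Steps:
Add(Function('p')(2207), Function('t')(Function('T')(-3))) = Add(-1162, -3) = -1165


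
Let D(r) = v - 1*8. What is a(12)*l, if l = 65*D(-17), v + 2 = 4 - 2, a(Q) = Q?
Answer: -6240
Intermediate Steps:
v = 0 (v = -2 + (4 - 2) = -2 + 2 = 0)
D(r) = -8 (D(r) = 0 - 1*8 = 0 - 8 = -8)
l = -520 (l = 65*(-8) = -520)
a(12)*l = 12*(-520) = -6240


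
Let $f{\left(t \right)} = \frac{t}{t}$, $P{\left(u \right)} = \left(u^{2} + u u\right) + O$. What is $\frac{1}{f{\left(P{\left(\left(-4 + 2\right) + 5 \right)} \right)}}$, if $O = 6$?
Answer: $1$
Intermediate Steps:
$P{\left(u \right)} = 6 + 2 u^{2}$ ($P{\left(u \right)} = \left(u^{2} + u u\right) + 6 = \left(u^{2} + u^{2}\right) + 6 = 2 u^{2} + 6 = 6 + 2 u^{2}$)
$f{\left(t \right)} = 1$
$\frac{1}{f{\left(P{\left(\left(-4 + 2\right) + 5 \right)} \right)}} = 1^{-1} = 1$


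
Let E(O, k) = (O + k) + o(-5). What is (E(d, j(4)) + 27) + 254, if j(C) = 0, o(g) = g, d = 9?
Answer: 285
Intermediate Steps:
E(O, k) = -5 + O + k (E(O, k) = (O + k) - 5 = -5 + O + k)
(E(d, j(4)) + 27) + 254 = ((-5 + 9 + 0) + 27) + 254 = (4 + 27) + 254 = 31 + 254 = 285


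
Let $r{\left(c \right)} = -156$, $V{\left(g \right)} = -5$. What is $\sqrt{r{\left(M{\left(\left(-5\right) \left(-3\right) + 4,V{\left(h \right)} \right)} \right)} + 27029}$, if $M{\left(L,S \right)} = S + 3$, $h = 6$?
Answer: $\sqrt{26873} \approx 163.93$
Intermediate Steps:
$M{\left(L,S \right)} = 3 + S$
$\sqrt{r{\left(M{\left(\left(-5\right) \left(-3\right) + 4,V{\left(h \right)} \right)} \right)} + 27029} = \sqrt{-156 + 27029} = \sqrt{26873}$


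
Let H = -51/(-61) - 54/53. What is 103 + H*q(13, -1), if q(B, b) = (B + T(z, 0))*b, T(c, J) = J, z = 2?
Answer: 340682/3233 ≈ 105.38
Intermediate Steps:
H = -591/3233 (H = -51*(-1/61) - 54*1/53 = 51/61 - 54/53 = -591/3233 ≈ -0.18280)
q(B, b) = B*b (q(B, b) = (B + 0)*b = B*b)
103 + H*q(13, -1) = 103 - 7683*(-1)/3233 = 103 - 591/3233*(-13) = 103 + 7683/3233 = 340682/3233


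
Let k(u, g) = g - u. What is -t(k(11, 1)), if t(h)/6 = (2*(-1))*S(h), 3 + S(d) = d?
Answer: -156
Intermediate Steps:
S(d) = -3 + d
t(h) = 36 - 12*h (t(h) = 6*((2*(-1))*(-3 + h)) = 6*(-2*(-3 + h)) = 6*(6 - 2*h) = 36 - 12*h)
-t(k(11, 1)) = -(36 - 12*(1 - 1*11)) = -(36 - 12*(1 - 11)) = -(36 - 12*(-10)) = -(36 + 120) = -1*156 = -156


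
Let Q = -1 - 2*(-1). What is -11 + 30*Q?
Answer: 19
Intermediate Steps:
Q = 1 (Q = -1 + 2 = 1)
-11 + 30*Q = -11 + 30*1 = -11 + 30 = 19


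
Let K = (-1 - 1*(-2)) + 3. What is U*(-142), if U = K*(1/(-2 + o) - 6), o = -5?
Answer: 24424/7 ≈ 3489.1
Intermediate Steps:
K = 4 (K = (-1 + 2) + 3 = 1 + 3 = 4)
U = -172/7 (U = 4*(1/(-2 - 5) - 6) = 4*(1/(-7) - 6) = 4*(-⅐ - 6) = 4*(-43/7) = -172/7 ≈ -24.571)
U*(-142) = -172/7*(-142) = 24424/7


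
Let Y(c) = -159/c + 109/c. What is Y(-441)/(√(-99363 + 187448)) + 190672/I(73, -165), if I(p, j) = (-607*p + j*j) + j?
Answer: -190672/17251 + 10*√88085/7769097 ≈ -11.052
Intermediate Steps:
I(p, j) = j + j² - 607*p (I(p, j) = (-607*p + j²) + j = (j² - 607*p) + j = j + j² - 607*p)
Y(c) = -50/c
Y(-441)/(√(-99363 + 187448)) + 190672/I(73, -165) = (-50/(-441))/(√(-99363 + 187448)) + 190672/(-165 + (-165)² - 607*73) = (-50*(-1/441))/(√88085) + 190672/(-165 + 27225 - 44311) = 50*(√88085/88085)/441 + 190672/(-17251) = 10*√88085/7769097 + 190672*(-1/17251) = 10*√88085/7769097 - 190672/17251 = -190672/17251 + 10*√88085/7769097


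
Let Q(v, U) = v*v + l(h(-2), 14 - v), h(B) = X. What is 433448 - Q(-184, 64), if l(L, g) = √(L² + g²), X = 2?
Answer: 399592 - 26*√58 ≈ 3.9939e+5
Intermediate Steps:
h(B) = 2
Q(v, U) = v² + √(4 + (14 - v)²) (Q(v, U) = v*v + √(2² + (14 - v)²) = v² + √(4 + (14 - v)²))
433448 - Q(-184, 64) = 433448 - ((-184)² + √(4 + (-14 - 184)²)) = 433448 - (33856 + √(4 + (-198)²)) = 433448 - (33856 + √(4 + 39204)) = 433448 - (33856 + √39208) = 433448 - (33856 + 26*√58) = 433448 + (-33856 - 26*√58) = 399592 - 26*√58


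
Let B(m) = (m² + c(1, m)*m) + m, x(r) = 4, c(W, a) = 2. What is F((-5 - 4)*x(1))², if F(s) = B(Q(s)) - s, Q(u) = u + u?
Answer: 25040016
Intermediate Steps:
Q(u) = 2*u
B(m) = m² + 3*m (B(m) = (m² + 2*m) + m = m² + 3*m)
F(s) = -s + 2*s*(3 + 2*s) (F(s) = (2*s)*(3 + 2*s) - s = 2*s*(3 + 2*s) - s = -s + 2*s*(3 + 2*s))
F((-5 - 4)*x(1))² = (((-5 - 4)*4)*(5 + 4*((-5 - 4)*4)))² = ((-9*4)*(5 + 4*(-9*4)))² = (-36*(5 + 4*(-36)))² = (-36*(5 - 144))² = (-36*(-139))² = 5004² = 25040016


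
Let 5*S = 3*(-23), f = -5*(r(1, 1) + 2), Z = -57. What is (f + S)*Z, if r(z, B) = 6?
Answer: 15333/5 ≈ 3066.6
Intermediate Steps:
f = -40 (f = -5*(6 + 2) = -5*8 = -40)
S = -69/5 (S = (3*(-23))/5 = (⅕)*(-69) = -69/5 ≈ -13.800)
(f + S)*Z = (-40 - 69/5)*(-57) = -269/5*(-57) = 15333/5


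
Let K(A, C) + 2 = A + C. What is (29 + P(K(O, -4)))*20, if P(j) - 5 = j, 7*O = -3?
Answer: 3860/7 ≈ 551.43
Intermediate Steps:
O = -3/7 (O = (1/7)*(-3) = -3/7 ≈ -0.42857)
K(A, C) = -2 + A + C (K(A, C) = -2 + (A + C) = -2 + A + C)
P(j) = 5 + j
(29 + P(K(O, -4)))*20 = (29 + (5 + (-2 - 3/7 - 4)))*20 = (29 + (5 - 45/7))*20 = (29 - 10/7)*20 = (193/7)*20 = 3860/7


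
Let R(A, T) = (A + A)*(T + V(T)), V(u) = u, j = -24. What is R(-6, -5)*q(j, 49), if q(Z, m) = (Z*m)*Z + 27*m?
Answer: 3545640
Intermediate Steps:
R(A, T) = 4*A*T (R(A, T) = (A + A)*(T + T) = (2*A)*(2*T) = 4*A*T)
q(Z, m) = 27*m + m*Z² (q(Z, m) = m*Z² + 27*m = 27*m + m*Z²)
R(-6, -5)*q(j, 49) = (4*(-6)*(-5))*(49*(27 + (-24)²)) = 120*(49*(27 + 576)) = 120*(49*603) = 120*29547 = 3545640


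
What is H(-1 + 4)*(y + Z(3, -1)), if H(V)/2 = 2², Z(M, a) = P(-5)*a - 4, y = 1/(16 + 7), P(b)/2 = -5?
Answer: 1112/23 ≈ 48.348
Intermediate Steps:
P(b) = -10 (P(b) = 2*(-5) = -10)
y = 1/23 ≈ 0.043478
Z(M, a) = -4 - 10*a (Z(M, a) = -10*a - 4 = -4 - 10*a)
H(V) = 8 (H(V) = 2*2² = 2*4 = 8)
H(-1 + 4)*(y + Z(3, -1)) = 8*(1/23 + (-4 - 10*(-1))) = 8*(1/23 + (-4 + 10)) = 8*(1/23 + 6) = 8*(139/23) = 1112/23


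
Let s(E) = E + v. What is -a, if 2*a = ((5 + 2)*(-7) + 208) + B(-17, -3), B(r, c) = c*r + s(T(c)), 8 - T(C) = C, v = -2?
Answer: -219/2 ≈ -109.50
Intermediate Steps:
T(C) = 8 - C
s(E) = -2 + E (s(E) = E - 2 = -2 + E)
B(r, c) = 6 - c + c*r (B(r, c) = c*r + (-2 + (8 - c)) = c*r + (6 - c) = 6 - c + c*r)
a = 219/2 (a = (((5 + 2)*(-7) + 208) + (6 - 1*(-3) - 3*(-17)))/2 = ((7*(-7) + 208) + (6 + 3 + 51))/2 = ((-49 + 208) + 60)/2 = (159 + 60)/2 = (1/2)*219 = 219/2 ≈ 109.50)
-a = -1*219/2 = -219/2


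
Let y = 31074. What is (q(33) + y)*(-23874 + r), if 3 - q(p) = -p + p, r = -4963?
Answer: -896167449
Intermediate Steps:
q(p) = 3 (q(p) = 3 - (-p + p) = 3 - 1*0 = 3 + 0 = 3)
(q(33) + y)*(-23874 + r) = (3 + 31074)*(-23874 - 4963) = 31077*(-28837) = -896167449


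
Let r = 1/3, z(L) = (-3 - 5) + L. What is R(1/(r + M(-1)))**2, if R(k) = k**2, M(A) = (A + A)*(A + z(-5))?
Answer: 81/52200625 ≈ 1.5517e-6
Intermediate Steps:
z(L) = -8 + L
r = 1/3 ≈ 0.33333
M(A) = 2*A*(-13 + A) (M(A) = (A + A)*(A + (-8 - 5)) = (2*A)*(A - 13) = (2*A)*(-13 + A) = 2*A*(-13 + A))
R(1/(r + M(-1)))**2 = ((1/(1/3 + 2*(-1)*(-13 - 1)))**2)**2 = ((1/(1/3 + 2*(-1)*(-14)))**2)**2 = ((1/(1/3 + 28))**2)**2 = ((1/(85/3))**2)**2 = ((3/85)**2)**2 = (9/7225)**2 = 81/52200625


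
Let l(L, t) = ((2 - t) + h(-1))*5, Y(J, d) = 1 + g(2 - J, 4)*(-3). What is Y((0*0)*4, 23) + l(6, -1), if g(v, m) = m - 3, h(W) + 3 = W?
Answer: -7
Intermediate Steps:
h(W) = -3 + W
g(v, m) = -3 + m
Y(J, d) = -2 (Y(J, d) = 1 + (-3 + 4)*(-3) = 1 + 1*(-3) = 1 - 3 = -2)
l(L, t) = -10 - 5*t (l(L, t) = ((2 - t) + (-3 - 1))*5 = ((2 - t) - 4)*5 = (-2 - t)*5 = -10 - 5*t)
Y((0*0)*4, 23) + l(6, -1) = -2 + (-10 - 5*(-1)) = -2 + (-10 + 5) = -2 - 5 = -7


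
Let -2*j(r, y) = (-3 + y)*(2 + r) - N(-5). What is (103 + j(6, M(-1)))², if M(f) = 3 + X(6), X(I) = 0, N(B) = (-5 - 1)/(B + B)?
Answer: 1067089/100 ≈ 10671.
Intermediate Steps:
N(B) = -3/B (N(B) = -6*1/(2*B) = -3/B)
M(f) = 3 (M(f) = 3 + 0 = 3)
j(r, y) = 3/10 - (-3 + y)*(2 + r)/2 (j(r, y) = -((-3 + y)*(2 + r) - (-3)/(-5))/2 = -((-3 + y)*(2 + r) - (-3)*(-1)/5)/2 = -((-3 + y)*(2 + r) - 1*⅗)/2 = -((-3 + y)*(2 + r) - ⅗)/2 = -(-⅗ + (-3 + y)*(2 + r))/2 = 3/10 - (-3 + y)*(2 + r)/2)
(103 + j(6, M(-1)))² = (103 + (33/10 - 1*3 + (3/2)*6 - ½*6*3))² = (103 + (33/10 - 3 + 9 - 9))² = (103 + 3/10)² = (1033/10)² = 1067089/100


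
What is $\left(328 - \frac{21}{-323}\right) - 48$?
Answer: $\frac{90461}{323} \approx 280.06$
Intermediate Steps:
$\left(328 - \frac{21}{-323}\right) - 48 = \left(328 - - \frac{21}{323}\right) - 48 = \left(328 + \frac{21}{323}\right) - 48 = \frac{105965}{323} - 48 = \frac{90461}{323}$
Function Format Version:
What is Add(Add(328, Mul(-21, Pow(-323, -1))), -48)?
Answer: Rational(90461, 323) ≈ 280.06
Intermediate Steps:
Add(Add(328, Mul(-21, Pow(-323, -1))), -48) = Add(Add(328, Mul(-21, Rational(-1, 323))), -48) = Add(Add(328, Rational(21, 323)), -48) = Add(Rational(105965, 323), -48) = Rational(90461, 323)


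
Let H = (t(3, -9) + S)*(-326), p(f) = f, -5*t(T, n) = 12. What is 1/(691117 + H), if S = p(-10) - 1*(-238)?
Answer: 5/3087857 ≈ 1.6192e-6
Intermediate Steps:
t(T, n) = -12/5 (t(T, n) = -⅕*12 = -12/5)
S = 228 (S = -10 - 1*(-238) = -10 + 238 = 228)
H = -367728/5 (H = (-12/5 + 228)*(-326) = (1128/5)*(-326) = -367728/5 ≈ -73546.)
1/(691117 + H) = 1/(691117 - 367728/5) = 1/(3087857/5) = 5/3087857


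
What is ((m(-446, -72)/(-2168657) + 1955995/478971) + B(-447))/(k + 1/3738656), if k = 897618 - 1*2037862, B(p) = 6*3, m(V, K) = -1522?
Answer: -85763422191541374688/4428058910707376120336661 ≈ -1.9368e-5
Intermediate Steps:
B(p) = 18
k = -1140244 (k = 897618 - 2037862 = -1140244)
((m(-446, -72)/(-2168657) + 1955995/478971) + B(-447))/(k + 1/3738656) = ((-1522/(-2168657) + 1955995/478971) + 18)/(-1140244 + 1/3738656) = ((-1522*(-1/2168657) + 1955995*(1/478971)) + 18)/(-1140244 + 1/3738656) = ((1522/2168657 + 1955995/478971) + 18)/(-4262980072063/3738656) = (4242611242577/1038723811947 + 18)*(-3738656/4262980072063) = (22939639857623/1038723811947)*(-3738656/4262980072063) = -85763422191541374688/4428058910707376120336661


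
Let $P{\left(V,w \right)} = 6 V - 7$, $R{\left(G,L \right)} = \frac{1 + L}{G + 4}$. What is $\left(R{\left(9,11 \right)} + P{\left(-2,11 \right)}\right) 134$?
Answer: $- \frac{31490}{13} \approx -2422.3$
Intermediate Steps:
$R{\left(G,L \right)} = \frac{1 + L}{4 + G}$
$P{\left(V,w \right)} = -7 + 6 V$
$\left(R{\left(9,11 \right)} + P{\left(-2,11 \right)}\right) 134 = \left(\frac{1 + 11}{4 + 9} + \left(-7 + 6 \left(-2\right)\right)\right) 134 = \left(\frac{1}{13} \cdot 12 - 19\right) 134 = \left(\frac{12}{13} - 19\right) 134 = \left(- \frac{235}{13}\right) 134 = - \frac{31490}{13}$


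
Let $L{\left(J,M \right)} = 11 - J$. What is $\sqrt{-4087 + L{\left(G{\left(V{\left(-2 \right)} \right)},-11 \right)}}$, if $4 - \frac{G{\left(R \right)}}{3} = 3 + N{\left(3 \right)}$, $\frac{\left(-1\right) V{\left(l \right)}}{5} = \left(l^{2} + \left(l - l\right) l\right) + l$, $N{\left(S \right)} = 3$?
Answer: $i \sqrt{4070} \approx 63.797 i$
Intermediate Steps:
$V{\left(l \right)} = - 5 l - 5 l^{2}$ ($V{\left(l \right)} = - 5 \left(\left(l^{2} + \left(l - l\right) l\right) + l\right) = - 5 \left(\left(l^{2} + 0 l\right) + l\right) = - 5 \left(\left(l^{2} + 0\right) + l\right) = - 5 \left(l^{2} + l\right) = - 5 \left(l + l^{2}\right) = - 5 l - 5 l^{2}$)
$G{\left(R \right)} = -6$ ($G{\left(R \right)} = 12 - 3 \left(3 + 3\right) = 12 - 18 = -6$)
$\sqrt{-4087 + L{\left(G{\left(V{\left(-2 \right)} \right)},-11 \right)}} = \sqrt{-4087 + \left(11 - -6\right)} = \sqrt{-4087 + \left(11 + 6\right)} = \sqrt{-4087 + 17} = \sqrt{-4070} = i \sqrt{4070}$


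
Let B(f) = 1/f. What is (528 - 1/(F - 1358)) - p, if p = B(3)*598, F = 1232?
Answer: 41413/126 ≈ 328.67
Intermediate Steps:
B(f) = 1/f
p = 598/3 ≈ 199.33
(528 - 1/(F - 1358)) - p = (528 - 1/(1232 - 1358)) - 1*598/3 = (528 - 1/(-126)) - 598/3 = (528 - 1*(-1/126)) - 598/3 = (528 + 1/126) - 598/3 = 66529/126 - 598/3 = 41413/126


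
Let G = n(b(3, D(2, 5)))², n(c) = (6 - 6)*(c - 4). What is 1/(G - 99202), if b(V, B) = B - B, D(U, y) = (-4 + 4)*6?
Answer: -1/99202 ≈ -1.0080e-5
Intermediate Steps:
D(U, y) = 0 (D(U, y) = 0*6 = 0)
b(V, B) = 0
n(c) = 0 (n(c) = 0*(-4 + c) = 0)
G = 0 (G = 0² = 0)
1/(G - 99202) = 1/(0 - 99202) = 1/(-99202) = -1/99202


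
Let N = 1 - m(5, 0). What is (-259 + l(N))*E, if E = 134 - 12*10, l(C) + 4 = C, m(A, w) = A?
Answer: -3738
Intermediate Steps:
N = -4 (N = 1 - 1*5 = 1 - 5 = -4)
l(C) = -4 + C
E = 14 (E = 134 - 120 = 14)
(-259 + l(N))*E = (-259 + (-4 - 4))*14 = (-259 - 8)*14 = -267*14 = -3738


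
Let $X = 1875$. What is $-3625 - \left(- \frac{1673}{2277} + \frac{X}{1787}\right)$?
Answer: $- \frac{14751401099}{4068999} \approx -3625.3$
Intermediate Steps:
$-3625 - \left(- \frac{1673}{2277} + \frac{X}{1787}\right) = -3625 - \left(- \frac{1673}{2277} + \frac{1875}{1787}\right) = -3625 - \frac{1279724}{4068999} = - \frac{14751401099}{4068999}$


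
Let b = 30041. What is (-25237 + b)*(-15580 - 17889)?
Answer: -160785076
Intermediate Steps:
(-25237 + b)*(-15580 - 17889) = (-25237 + 30041)*(-15580 - 17889) = 4804*(-33469) = -160785076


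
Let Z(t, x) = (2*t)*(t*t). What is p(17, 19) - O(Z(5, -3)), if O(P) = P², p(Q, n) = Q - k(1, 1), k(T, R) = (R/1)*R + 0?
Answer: -62484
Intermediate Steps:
k(T, R) = R² (k(T, R) = (R*1)*R + 0 = R*R + 0 = R² + 0 = R²)
Z(t, x) = 2*t³ (Z(t, x) = (2*t)*t² = 2*t³)
p(Q, n) = -1 + Q (p(Q, n) = Q - 1*1² = Q - 1*1 = Q - 1 = -1 + Q)
p(17, 19) - O(Z(5, -3)) = (-1 + 17) - (2*5³)² = 16 - (2*125)² = 16 - 1*250² = 16 - 1*62500 = 16 - 62500 = -62484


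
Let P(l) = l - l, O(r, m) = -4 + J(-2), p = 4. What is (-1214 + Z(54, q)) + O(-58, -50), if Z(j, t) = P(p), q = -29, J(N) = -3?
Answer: -1221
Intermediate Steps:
O(r, m) = -7 (O(r, m) = -4 - 3 = -7)
P(l) = 0
Z(j, t) = 0
(-1214 + Z(54, q)) + O(-58, -50) = (-1214 + 0) - 7 = -1214 - 7 = -1221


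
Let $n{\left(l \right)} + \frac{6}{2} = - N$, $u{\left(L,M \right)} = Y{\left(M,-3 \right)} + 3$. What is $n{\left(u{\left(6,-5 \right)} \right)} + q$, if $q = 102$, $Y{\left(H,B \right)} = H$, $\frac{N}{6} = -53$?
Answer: $417$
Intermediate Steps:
$N = -318$ ($N = 6 \left(-53\right) = -318$)
$u{\left(L,M \right)} = 3 + M$ ($u{\left(L,M \right)} = M + 3 = 3 + M$)
$n{\left(l \right)} = 315$ ($n{\left(l \right)} = -3 - -318 = -3 + 318 = 315$)
$n{\left(u{\left(6,-5 \right)} \right)} + q = 315 + 102 = 417$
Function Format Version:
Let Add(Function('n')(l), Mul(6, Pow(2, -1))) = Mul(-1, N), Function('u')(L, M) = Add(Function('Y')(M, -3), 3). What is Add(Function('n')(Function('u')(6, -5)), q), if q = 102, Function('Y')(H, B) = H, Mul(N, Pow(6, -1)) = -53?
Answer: 417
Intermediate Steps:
N = -318 (N = Mul(6, -53) = -318)
Function('u')(L, M) = Add(3, M) (Function('u')(L, M) = Add(M, 3) = Add(3, M))
Function('n')(l) = 315 (Function('n')(l) = Add(-3, Mul(-1, -318)) = Add(-3, 318) = 315)
Add(Function('n')(Function('u')(6, -5)), q) = Add(315, 102) = 417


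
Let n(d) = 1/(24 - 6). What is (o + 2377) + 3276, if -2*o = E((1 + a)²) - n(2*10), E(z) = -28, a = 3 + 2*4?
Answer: 204013/36 ≈ 5667.0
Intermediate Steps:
n(d) = 1/18
a = 11 (a = 3 + 8 = 11)
o = 505/36 (o = -(-28 - 1*1/18)/2 = -(-28 - 1/18)/2 = -½*(-505/18) = 505/36 ≈ 14.028)
(o + 2377) + 3276 = (505/36 + 2377) + 3276 = 86077/36 + 3276 = 204013/36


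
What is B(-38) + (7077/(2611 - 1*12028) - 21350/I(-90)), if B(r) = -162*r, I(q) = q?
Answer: 180593690/28251 ≈ 6392.5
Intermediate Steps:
B(-38) + (7077/(2611 - 1*12028) - 21350/I(-90)) = -162*(-38) + (7077/(2611 - 1*12028) - 21350/(-90)) = 6156 + (7077/(2611 - 12028) - 21350*(-1/90)) = 6156 + (7077/(-9417) + 2135/9) = 6156 + (7077*(-1/9417) + 2135/9) = 6156 + (-2359/3139 + 2135/9) = 6156 + 6680534/28251 = 180593690/28251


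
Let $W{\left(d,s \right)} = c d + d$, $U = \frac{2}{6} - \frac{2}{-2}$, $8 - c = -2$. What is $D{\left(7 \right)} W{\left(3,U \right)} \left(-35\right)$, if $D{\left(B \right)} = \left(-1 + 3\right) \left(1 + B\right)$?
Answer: $-18480$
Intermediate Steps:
$c = 10$ ($c = 8 - -2 = 8 + 2 = 10$)
$D{\left(B \right)} = 2 + 2 B$ ($D{\left(B \right)} = 2 \left(1 + B\right) = 2 + 2 B$)
$U = \frac{4}{3}$ ($U = 2 \cdot \frac{1}{6} - -1 = \frac{1}{3} + 1 = \frac{4}{3} \approx 1.3333$)
$W{\left(d,s \right)} = 11 d$ ($W{\left(d,s \right)} = 10 d + d = 11 d$)
$D{\left(7 \right)} W{\left(3,U \right)} \left(-35\right) = \left(2 + 2 \cdot 7\right) 11 \cdot 3 \left(-35\right) = \left(2 + 14\right) 33 \left(-35\right) = 16 \cdot 33 \left(-35\right) = 528 \left(-35\right) = -18480$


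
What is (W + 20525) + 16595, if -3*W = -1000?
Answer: 112360/3 ≈ 37453.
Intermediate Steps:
W = 1000/3 (W = -1/3*(-1000) = 1000/3 ≈ 333.33)
(W + 20525) + 16595 = (1000/3 + 20525) + 16595 = 62575/3 + 16595 = 112360/3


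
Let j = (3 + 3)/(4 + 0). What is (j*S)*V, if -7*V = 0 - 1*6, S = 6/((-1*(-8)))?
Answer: 27/28 ≈ 0.96429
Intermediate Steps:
S = ¾ (S = 6/8 = 6*(⅛) = ¾ ≈ 0.75000)
j = 3/2 (j = 6/4 = 6*(¼) = 3/2 ≈ 1.5000)
V = 6/7 (V = -(0 - 1*6)/7 = -(0 - 6)/7 = -⅐*(-6) = 6/7 ≈ 0.85714)
(j*S)*V = ((3/2)*(¾))*(6/7) = (9/8)*(6/7) = 27/28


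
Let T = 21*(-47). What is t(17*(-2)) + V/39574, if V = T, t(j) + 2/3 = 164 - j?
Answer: 498401/2526 ≈ 197.31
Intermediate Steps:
t(j) = 490/3 - j (t(j) = -2/3 + (164 - j) = 490/3 - j)
T = -987
V = -987
t(17*(-2)) + V/39574 = (490/3 - 17*(-2)) - 987/39574 = (490/3 - 1*(-34)) - 987*1/39574 = (490/3 + 34) - 21/842 = 592/3 - 21/842 = 498401/2526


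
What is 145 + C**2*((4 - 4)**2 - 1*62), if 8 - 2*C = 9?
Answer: 259/2 ≈ 129.50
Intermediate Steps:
C = -1/2 (C = 4 - 1/2*9 = 4 - 9/2 = -1/2 ≈ -0.50000)
145 + C**2*((4 - 4)**2 - 1*62) = 145 + (-1/2)**2*((4 - 4)**2 - 1*62) = 145 + (0**2 - 62)/4 = 145 + (0 - 62)/4 = 145 + (1/4)*(-62) = 145 - 31/2 = 259/2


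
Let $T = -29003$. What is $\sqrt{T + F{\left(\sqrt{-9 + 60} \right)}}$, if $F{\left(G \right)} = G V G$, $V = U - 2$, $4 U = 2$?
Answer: $\frac{i \sqrt{116318}}{2} \approx 170.53 i$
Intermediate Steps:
$U = \frac{1}{2}$ ($U = \frac{1}{4} \cdot 2 = \frac{1}{2} \approx 0.5$)
$V = - \frac{3}{2}$ ($V = \frac{1}{2} - 2 = - \frac{3}{2} \approx -1.5$)
$F{\left(G \right)} = - \frac{3 G^{2}}{2}$ ($F{\left(G \right)} = G \left(- \frac{3}{2}\right) G = - \frac{3 G}{2} G = - \frac{3 G^{2}}{2}$)
$\sqrt{T + F{\left(\sqrt{-9 + 60} \right)}} = \sqrt{-29003 - \frac{3 \left(\sqrt{-9 + 60}\right)^{2}}{2}} = \sqrt{-29003 - \frac{3 \left(\sqrt{51}\right)^{2}}{2}} = \sqrt{-29003 - \frac{153}{2}} = \sqrt{- \frac{58159}{2}} = \frac{i \sqrt{116318}}{2}$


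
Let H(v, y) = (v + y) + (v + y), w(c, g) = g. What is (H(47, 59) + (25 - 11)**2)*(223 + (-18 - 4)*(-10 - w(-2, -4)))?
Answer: 144840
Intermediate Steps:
H(v, y) = 2*v + 2*y
(H(47, 59) + (25 - 11)**2)*(223 + (-18 - 4)*(-10 - w(-2, -4))) = ((2*47 + 2*59) + (25 - 11)**2)*(223 + (-18 - 4)*(-10 - 1*(-4))) = ((94 + 118) + 14**2)*(223 - 22*(-10 + 4)) = (212 + 196)*(223 - 22*(-6)) = 408*(223 + 132) = 408*355 = 144840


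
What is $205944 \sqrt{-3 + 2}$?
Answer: $205944 i \approx 2.0594 \cdot 10^{5} i$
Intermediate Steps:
$205944 \sqrt{-3 + 2} = 205944 \sqrt{-1} = 205944 i$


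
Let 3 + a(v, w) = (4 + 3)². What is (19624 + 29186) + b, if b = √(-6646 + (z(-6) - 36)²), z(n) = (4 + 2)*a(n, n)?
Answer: 48810 + √50954 ≈ 49036.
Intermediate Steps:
a(v, w) = 46 (a(v, w) = -3 + (4 + 3)² = -3 + 7² = -3 + 49 = 46)
z(n) = 276 (z(n) = (4 + 2)*46 = 6*46 = 276)
b = √50954 (b = √(-6646 + (276 - 36)²) = √(-6646 + 240²) = √(-6646 + 57600) = √50954 ≈ 225.73)
(19624 + 29186) + b = (19624 + 29186) + √50954 = 48810 + √50954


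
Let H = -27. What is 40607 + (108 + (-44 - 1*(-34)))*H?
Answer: 37961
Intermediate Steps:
40607 + (108 + (-44 - 1*(-34)))*H = 40607 + (108 + (-44 - 1*(-34)))*(-27) = 40607 + (108 + (-44 + 34))*(-27) = 40607 + (108 - 10)*(-27) = 40607 + 98*(-27) = 40607 - 2646 = 37961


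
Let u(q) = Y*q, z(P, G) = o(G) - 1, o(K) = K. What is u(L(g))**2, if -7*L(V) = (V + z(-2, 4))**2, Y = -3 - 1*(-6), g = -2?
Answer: 9/49 ≈ 0.18367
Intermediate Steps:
z(P, G) = -1 + G (z(P, G) = G - 1 = -1 + G)
Y = 3 (Y = -3 + 6 = 3)
L(V) = -(3 + V)**2/7 (L(V) = -(V + (-1 + 4))**2/7 = -(V + 3)**2/7 = -(3 + V)**2/7)
u(q) = 3*q
u(L(g))**2 = (3*(-(3 - 2)**2/7))**2 = (3*(-1/7*1**2))**2 = (3*(-1/7*1))**2 = (3*(-1/7))**2 = (-3/7)**2 = 9/49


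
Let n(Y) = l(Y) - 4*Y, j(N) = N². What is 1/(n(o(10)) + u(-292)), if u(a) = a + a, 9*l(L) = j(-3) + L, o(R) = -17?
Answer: -9/4652 ≈ -0.0019347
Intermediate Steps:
l(L) = 1 + L/9 (l(L) = ((-3)² + L)/9 = (9 + L)/9 = 1 + L/9)
n(Y) = 1 - 35*Y/9 (n(Y) = (1 + Y/9) - 4*Y = 1 - 35*Y/9)
u(a) = 2*a
1/(n(o(10)) + u(-292)) = 1/((1 - 35/9*(-17)) + 2*(-292)) = 1/((1 + 595/9) - 584) = 1/(604/9 - 584) = 1/(-4652/9) = -9/4652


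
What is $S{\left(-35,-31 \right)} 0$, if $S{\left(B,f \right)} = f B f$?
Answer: $0$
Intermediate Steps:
$S{\left(B,f \right)} = B f^{2}$ ($S{\left(B,f \right)} = B f f = B f^{2}$)
$S{\left(-35,-31 \right)} 0 = - 35 \left(-31\right)^{2} \cdot 0 = \left(-35\right) 961 \cdot 0 = \left(-33635\right) 0 = 0$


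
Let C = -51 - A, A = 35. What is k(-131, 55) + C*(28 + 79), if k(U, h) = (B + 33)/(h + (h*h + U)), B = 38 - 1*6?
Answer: -27136633/2949 ≈ -9202.0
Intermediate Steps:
C = -86 (C = -51 - 1*35 = -51 - 35 = -86)
B = 32 (B = 38 - 6 = 32)
k(U, h) = 65/(U + h + h²) (k(U, h) = (32 + 33)/(h + (h*h + U)) = 65/(h + (h² + U)) = 65/(h + (U + h²)) = 65/(U + h + h²))
k(-131, 55) + C*(28 + 79) = 65/(-131 + 55 + 55²) - 86*(28 + 79) = 65/(-131 + 55 + 3025) - 86*107 = 65/2949 - 9202 = -27136633/2949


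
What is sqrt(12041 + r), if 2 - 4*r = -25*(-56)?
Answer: sqrt(46766)/2 ≈ 108.13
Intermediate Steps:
r = -699/2 (r = 1/2 - (-25)*(-56)/4 = 1/2 - 1/4*1400 = 1/2 - 350 = -699/2 ≈ -349.50)
sqrt(12041 + r) = sqrt(12041 - 699/2) = sqrt(23383/2) = sqrt(46766)/2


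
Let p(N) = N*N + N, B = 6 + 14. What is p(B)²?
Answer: 176400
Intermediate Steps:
B = 20
p(N) = N + N² (p(N) = N² + N = N + N²)
p(B)² = (20*(1 + 20))² = (20*21)² = 420² = 176400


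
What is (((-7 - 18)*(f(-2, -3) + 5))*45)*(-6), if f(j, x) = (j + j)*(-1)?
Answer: 60750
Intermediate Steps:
f(j, x) = -2*j (f(j, x) = (2*j)*(-1) = -2*j)
(((-7 - 18)*(f(-2, -3) + 5))*45)*(-6) = (((-7 - 18)*(-2*(-2) + 5))*45)*(-6) = (-25*(4 + 5)*45)*(-6) = (-25*9*45)*(-6) = -225*45*(-6) = -10125*(-6) = 60750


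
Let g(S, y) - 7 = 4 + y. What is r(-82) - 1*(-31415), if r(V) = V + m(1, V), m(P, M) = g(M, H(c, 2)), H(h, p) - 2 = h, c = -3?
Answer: 31343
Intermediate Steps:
H(h, p) = 2 + h
g(S, y) = 11 + y (g(S, y) = 7 + (4 + y) = 11 + y)
m(P, M) = 10 (m(P, M) = 11 + (2 - 3) = 11 - 1 = 10)
r(V) = 10 + V (r(V) = V + 10 = 10 + V)
r(-82) - 1*(-31415) = (10 - 82) - 1*(-31415) = -72 + 31415 = 31343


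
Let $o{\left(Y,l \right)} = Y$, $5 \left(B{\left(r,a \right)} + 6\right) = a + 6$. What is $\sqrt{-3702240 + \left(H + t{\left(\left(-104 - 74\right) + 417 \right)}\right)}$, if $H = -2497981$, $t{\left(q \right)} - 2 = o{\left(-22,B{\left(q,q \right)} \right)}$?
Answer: $i \sqrt{6200241} \approx 2490.0 i$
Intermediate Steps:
$B{\left(r,a \right)} = - \frac{24}{5} + \frac{a}{5}$ ($B{\left(r,a \right)} = -6 + \frac{a + 6}{5} = -6 + \frac{6 + a}{5} = -6 + \left(\frac{6}{5} + \frac{a}{5}\right) = - \frac{24}{5} + \frac{a}{5}$)
$t{\left(q \right)} = -20$ ($t{\left(q \right)} = 2 - 22 = -20$)
$\sqrt{-3702240 + \left(H + t{\left(\left(-104 - 74\right) + 417 \right)}\right)} = \sqrt{-3702240 - 2498001} = \sqrt{-6200241} = i \sqrt{6200241}$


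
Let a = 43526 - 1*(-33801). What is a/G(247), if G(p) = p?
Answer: 77327/247 ≈ 313.06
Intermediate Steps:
a = 77327 (a = 43526 + 33801 = 77327)
a/G(247) = 77327/247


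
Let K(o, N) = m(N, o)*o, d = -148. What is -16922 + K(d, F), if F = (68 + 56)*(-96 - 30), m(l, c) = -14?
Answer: -14850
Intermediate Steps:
F = -15624 (F = 124*(-126) = -15624)
K(o, N) = -14*o
-16922 + K(d, F) = -16922 - 14*(-148) = -16922 + 2072 = -14850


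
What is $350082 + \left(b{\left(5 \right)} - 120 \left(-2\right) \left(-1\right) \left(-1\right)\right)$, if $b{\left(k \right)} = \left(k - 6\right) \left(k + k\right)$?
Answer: $350312$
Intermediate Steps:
$b{\left(k \right)} = 2 k \left(-6 + k\right)$ ($b{\left(k \right)} = \left(-6 + k\right) 2 k = 2 k \left(-6 + k\right)$)
$350082 + \left(b{\left(5 \right)} - 120 \left(-2\right) \left(-1\right) \left(-1\right)\right) = 350082 + \left(2 \cdot 5 \left(-6 + 5\right) - 120 \left(-2\right) \left(-1\right) \left(-1\right)\right) = 350082 + \left(2 \cdot 5 \left(-1\right) - 120 \cdot 2 \left(-1\right)\right) = 350082 - -230 = 350082 + \left(-10 + 240\right) = 350082 + 230 = 350312$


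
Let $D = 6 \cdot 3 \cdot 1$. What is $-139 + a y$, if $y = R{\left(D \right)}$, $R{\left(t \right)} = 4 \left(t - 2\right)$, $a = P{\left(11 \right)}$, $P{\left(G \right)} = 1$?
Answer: $-75$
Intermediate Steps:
$a = 1$
$D = 18$ ($D = 18 \cdot 1 = 18$)
$R{\left(t \right)} = -8 + 4 t$ ($R{\left(t \right)} = 4 \left(-2 + t\right) = -8 + 4 t$)
$y = 64$ ($y = -8 + 4 \cdot 18 = -8 + 72 = 64$)
$-139 + a y = -139 + 1 \cdot 64 = -139 + 64 = -75$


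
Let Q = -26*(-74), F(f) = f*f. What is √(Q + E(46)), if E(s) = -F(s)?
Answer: 8*I*√3 ≈ 13.856*I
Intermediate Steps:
F(f) = f²
Q = 1924
E(s) = -s²
√(Q + E(46)) = √(1924 - 1*46²) = √(1924 - 1*2116) = √(1924 - 2116) = √(-192) = 8*I*√3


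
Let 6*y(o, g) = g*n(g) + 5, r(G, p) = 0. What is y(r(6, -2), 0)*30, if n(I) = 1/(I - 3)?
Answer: 25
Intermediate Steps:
n(I) = 1/(-3 + I)
y(o, g) = 5/6 + g/(6*(-3 + g)) (y(o, g) = (g/(-3 + g) + 5)/6 = (5 + g/(-3 + g))/6 = 5/6 + g/(6*(-3 + g)))
y(r(6, -2), 0)*30 = ((-5/2 + 0)/(-3 + 0))*30 = (-5/2/(-3))*30 = -1/3*(-5/2)*30 = (5/6)*30 = 25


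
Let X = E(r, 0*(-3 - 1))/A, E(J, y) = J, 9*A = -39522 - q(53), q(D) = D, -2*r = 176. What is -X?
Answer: -792/39575 ≈ -0.020013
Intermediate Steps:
r = -88 (r = -½*176 = -88)
A = -39575/9 (A = (-39522 - 1*53)/9 = (-39522 - 53)/9 = (⅑)*(-39575) = -39575/9 ≈ -4397.2)
X = 792/39575 (X = -88/(-39575/9) = -88*(-9/39575) = 792/39575 ≈ 0.020013)
-X = -1*792/39575 = -792/39575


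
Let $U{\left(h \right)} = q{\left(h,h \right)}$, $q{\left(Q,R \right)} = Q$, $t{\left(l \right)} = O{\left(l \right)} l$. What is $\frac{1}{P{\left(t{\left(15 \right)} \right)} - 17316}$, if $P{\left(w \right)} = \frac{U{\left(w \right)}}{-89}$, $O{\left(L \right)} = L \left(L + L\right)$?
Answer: $- \frac{89}{1547874} \approx -5.7498 \cdot 10^{-5}$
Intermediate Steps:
$O{\left(L \right)} = 2 L^{2}$ ($O{\left(L \right)} = L 2 L = 2 L^{2}$)
$t{\left(l \right)} = 2 l^{3}$ ($t{\left(l \right)} = 2 l^{2} l = 2 l^{3}$)
$U{\left(h \right)} = h$
$P{\left(w \right)} = - \frac{w}{89}$ ($P{\left(w \right)} = \frac{w}{-89} = w \left(- \frac{1}{89}\right) = - \frac{w}{89}$)
$\frac{1}{P{\left(t{\left(15 \right)} \right)} - 17316} = \frac{1}{- \frac{2 \cdot 15^{3}}{89} - 17316} = \frac{1}{- \frac{2 \cdot 3375}{89} - 17316} = \frac{1}{\left(- \frac{1}{89}\right) 6750 - 17316} = \frac{1}{- \frac{6750}{89} - 17316} = \frac{1}{- \frac{1547874}{89}} = - \frac{89}{1547874}$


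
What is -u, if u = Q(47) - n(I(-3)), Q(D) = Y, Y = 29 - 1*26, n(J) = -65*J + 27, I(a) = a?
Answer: 219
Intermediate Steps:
n(J) = 27 - 65*J
Y = 3 (Y = 29 - 26 = 3)
Q(D) = 3
u = -219 (u = 3 - (27 - 65*(-3)) = 3 - (27 + 195) = 3 - 1*222 = 3 - 222 = -219)
-u = -1*(-219) = 219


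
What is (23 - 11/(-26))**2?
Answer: 370881/676 ≈ 548.64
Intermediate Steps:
(23 - 11/(-26))**2 = (23 - 11*(-1)/26)**2 = (23 - 1*(-11/26))**2 = (23 + 11/26)**2 = (609/26)**2 = 370881/676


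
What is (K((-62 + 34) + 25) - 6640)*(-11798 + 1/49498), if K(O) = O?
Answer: 3879361888129/49498 ≈ 7.8374e+7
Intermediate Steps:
(K((-62 + 34) + 25) - 6640)*(-11798 + 1/49498) = (((-62 + 34) + 25) - 6640)*(-11798 + 1/49498) = ((-28 + 25) - 6640)*(-11798 + 1/49498) = (-3 - 6640)*(-583977403/49498) = -6643*(-583977403/49498) = 3879361888129/49498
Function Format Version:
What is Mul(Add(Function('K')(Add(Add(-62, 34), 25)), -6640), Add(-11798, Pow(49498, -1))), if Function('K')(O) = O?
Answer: Rational(3879361888129, 49498) ≈ 7.8374e+7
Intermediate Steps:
Mul(Add(Function('K')(Add(Add(-62, 34), 25)), -6640), Add(-11798, Pow(49498, -1))) = Mul(Add(Add(Add(-62, 34), 25), -6640), Add(-11798, Pow(49498, -1))) = Mul(Add(Add(-28, 25), -6640), Add(-11798, Rational(1, 49498))) = Mul(Add(-3, -6640), Rational(-583977403, 49498)) = Mul(-6643, Rational(-583977403, 49498)) = Rational(3879361888129, 49498)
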